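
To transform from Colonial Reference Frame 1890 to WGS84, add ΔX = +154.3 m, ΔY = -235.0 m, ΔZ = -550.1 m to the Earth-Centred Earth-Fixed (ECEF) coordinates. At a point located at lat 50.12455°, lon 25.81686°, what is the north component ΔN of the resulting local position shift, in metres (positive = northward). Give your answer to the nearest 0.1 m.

ΔN = -380.7 m

At φ = 50.12455°, λ = 25.81686°: sin φ = 0.767440, cos φ = 0.641121, sin λ = 0.435496, cos λ = 0.900191.
ΔN = −sin φ cos λ·ΔX − sin φ sin λ·ΔY + cos φ·ΔZ = −(0.767440)(0.900191)(154.3) − (0.767440)(0.435496)(-235.0) + (0.641121)(-550.1) = -380.74 m.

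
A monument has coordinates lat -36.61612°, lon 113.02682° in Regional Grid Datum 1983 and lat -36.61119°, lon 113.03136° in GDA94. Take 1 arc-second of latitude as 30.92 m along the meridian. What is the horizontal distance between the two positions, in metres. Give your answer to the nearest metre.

682 m

Δφ = -36.61119° − -36.61612° = +0.00493°; Δλ = 113.03136° − 113.02682° = +0.00454°.
1° of latitude = 3600 × 30.92 = 111312 m.
ΔN = Δφ × 111312 = 548.8 m; ΔE = Δλ × 111312 × cos(-36.61612°) = +0.00454 × 111312 × 0.802650 = 405.6 m.
Distance = √(ΔE² + ΔN²) = √(405.6² + 548.8²) = 682.4 m.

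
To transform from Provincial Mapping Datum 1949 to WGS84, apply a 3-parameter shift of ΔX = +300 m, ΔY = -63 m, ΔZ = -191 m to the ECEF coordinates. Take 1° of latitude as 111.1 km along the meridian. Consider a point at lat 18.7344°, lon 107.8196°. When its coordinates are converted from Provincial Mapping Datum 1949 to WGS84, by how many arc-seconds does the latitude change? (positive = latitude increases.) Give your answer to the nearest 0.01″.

Δφ = -4.28″

sin φ = 0.321182, cos φ = 0.947018, sin λ = 0.952025, cos λ = -0.306021.
North component: ΔN = −sin φ cos λ·ΔX − sin φ sin λ·ΔY + cos φ·ΔZ = −(0.321182)(-0.306021)(300) − (0.321182)(0.952025)(-63) + (0.947018)(-191) = -132.13 m.
1° of latitude spans 111100 m, so Δφ = -132.13 / 111100 × 3600 = -4.281″.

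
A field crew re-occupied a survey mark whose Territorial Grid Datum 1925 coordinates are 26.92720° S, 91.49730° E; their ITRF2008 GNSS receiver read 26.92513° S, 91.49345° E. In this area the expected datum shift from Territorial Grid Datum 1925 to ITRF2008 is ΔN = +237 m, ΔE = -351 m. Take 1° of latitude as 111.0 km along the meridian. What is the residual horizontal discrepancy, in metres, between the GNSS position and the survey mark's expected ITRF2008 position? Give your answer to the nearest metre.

31 m

Observed coordinate differences: Δφ = +0.00207°, Δλ = -0.00385°.
Converting to metres (1° lat = 111000 m, cos φ = 0.891583): observed ΔN = 229.8 m, observed ΔE = -381.0 m.
Subtracting the expected shift leaves a residual of 229.8 − (237) = -7.2 m north and -381.0 − (-351) = -30.0 m east.
Residual distance = √((-7.2)² + (-30.0)²) = 30.9 m.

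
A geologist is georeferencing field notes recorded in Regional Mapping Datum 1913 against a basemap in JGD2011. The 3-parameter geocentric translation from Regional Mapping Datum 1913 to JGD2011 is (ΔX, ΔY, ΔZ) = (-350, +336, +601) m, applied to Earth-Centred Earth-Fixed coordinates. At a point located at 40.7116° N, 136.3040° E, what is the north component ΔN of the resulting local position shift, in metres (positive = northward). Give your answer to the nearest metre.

ΔN = 139 m

The local north axis is (−sin φ cos λ, −sin φ sin λ, cos φ), giving ΔN = -165.056 − 151.400 + 455.559 = 139.10 m.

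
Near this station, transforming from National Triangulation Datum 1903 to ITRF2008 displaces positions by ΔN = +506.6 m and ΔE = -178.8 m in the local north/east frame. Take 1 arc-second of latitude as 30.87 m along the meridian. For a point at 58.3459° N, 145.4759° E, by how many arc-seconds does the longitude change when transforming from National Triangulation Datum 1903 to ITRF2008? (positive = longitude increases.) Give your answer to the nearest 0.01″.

At latitude 58.3459°, cos φ = 0.524790.
1″ of longitude at this latitude = 30.87 × cos φ = 16.2003 m, so Δλ = -178.8 / 16.2003 = -11.037″.

Δλ = -11.04″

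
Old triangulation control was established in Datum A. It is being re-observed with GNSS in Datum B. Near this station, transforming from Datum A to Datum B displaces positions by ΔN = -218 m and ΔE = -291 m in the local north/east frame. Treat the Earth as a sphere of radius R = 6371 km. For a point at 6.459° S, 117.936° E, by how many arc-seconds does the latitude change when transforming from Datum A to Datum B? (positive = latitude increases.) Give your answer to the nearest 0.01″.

Δφ = -7.06″

On a sphere of radius R, 1 rad of latitude = R, so Δφ = ΔN / R = -218.0 / 6371000 = -3.4218e-05 rad = -7.058″.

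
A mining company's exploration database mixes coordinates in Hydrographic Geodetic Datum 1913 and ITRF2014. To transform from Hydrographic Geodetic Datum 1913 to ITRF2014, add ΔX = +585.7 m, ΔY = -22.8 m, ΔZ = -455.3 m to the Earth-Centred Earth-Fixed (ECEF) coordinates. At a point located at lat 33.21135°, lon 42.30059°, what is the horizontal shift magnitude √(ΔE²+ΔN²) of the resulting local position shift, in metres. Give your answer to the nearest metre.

735 m

The local east axis at (φ, λ) is (−sin λ, cos λ, 0), so ΔE = −sin(42.30059°)·585.7 + cos(42.30059°)·(-22.8) = -411.05 m.
The local north axis is (−sin φ cos λ, −sin φ sin λ, cos φ), giving ΔN = -237.275 + 8.405 − 380.929 = -609.80 m.
Horizontal magnitude = √(ΔE² + ΔN²) = √((-411.05)² + (-609.80)²) = 735.40 m.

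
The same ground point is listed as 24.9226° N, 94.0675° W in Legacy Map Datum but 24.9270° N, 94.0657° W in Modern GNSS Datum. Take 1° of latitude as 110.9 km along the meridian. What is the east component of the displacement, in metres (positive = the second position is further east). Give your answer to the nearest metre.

ΔE = 181 m

Δφ = 24.9270° − 24.9226° = +0.0044°; Δλ = -94.0657° − -94.0675° = +0.0018°.
ΔN = Δφ × 110900 = 488.0 m; ΔE = Δλ × 110900 × cos(24.9226°) = +0.0018 × 110900 × 0.906878 = 181.0 m.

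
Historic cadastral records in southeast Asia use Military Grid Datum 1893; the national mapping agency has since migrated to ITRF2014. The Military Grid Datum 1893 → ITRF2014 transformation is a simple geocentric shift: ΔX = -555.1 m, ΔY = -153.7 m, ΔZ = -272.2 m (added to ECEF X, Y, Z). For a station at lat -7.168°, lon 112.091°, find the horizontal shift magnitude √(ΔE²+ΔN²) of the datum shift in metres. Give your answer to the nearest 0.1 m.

At φ = -7.168°, λ = 112.091°: sin φ = -0.124779, cos φ = 0.992185, sin λ = 0.926588, cos λ = -0.376079.
ΔE = −sin λ·ΔX + cos λ·ΔY = −(0.926588)·(-555.1) + (-0.376079)·(-153.7) = 572.15 m.
ΔN = −sin φ cos λ·ΔX − sin φ sin λ·ΔY + cos φ·ΔZ = −(-0.124779)(-0.376079)(-555.1) − (-0.124779)(0.926588)(-153.7) + (0.992185)(-272.2) = -261.79 m.
Horizontal magnitude = √(ΔE² + ΔN²) = √(572.15² + (-261.79)²) = 629.20 m.

629.2 m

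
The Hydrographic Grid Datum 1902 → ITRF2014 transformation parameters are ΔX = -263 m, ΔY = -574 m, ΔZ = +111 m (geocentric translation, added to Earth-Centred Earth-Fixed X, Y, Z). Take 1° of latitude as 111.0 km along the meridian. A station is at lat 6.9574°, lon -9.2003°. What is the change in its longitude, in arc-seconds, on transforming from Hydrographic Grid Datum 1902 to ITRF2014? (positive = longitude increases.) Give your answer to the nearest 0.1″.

sin φ = 0.121131, cos φ = 0.992636, sin λ = -0.159886, cos λ = 0.987135.
East component: ΔE = −sin λ·ΔX + cos λ·ΔY = −(-0.159886)(-263) + (0.987135)(-574) = -608.67 m.
1° of latitude spans 111000 m; at latitude φ, 1° of longitude spans that × cos φ = 110182.7 m, so Δλ = -608.67 / 110182.7 × 3600 = -19.887″.

Δλ = -19.9″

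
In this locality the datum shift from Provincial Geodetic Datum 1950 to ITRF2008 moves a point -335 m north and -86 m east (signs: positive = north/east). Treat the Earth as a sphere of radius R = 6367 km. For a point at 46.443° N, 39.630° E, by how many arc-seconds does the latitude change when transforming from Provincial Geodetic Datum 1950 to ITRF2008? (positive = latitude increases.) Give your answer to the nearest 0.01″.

Δφ = -10.85″

On a sphere of radius R, 1 rad of latitude = R, so Δφ = ΔN / R = -335.0 / 6367000 = -5.2615e-05 rad = -10.853″.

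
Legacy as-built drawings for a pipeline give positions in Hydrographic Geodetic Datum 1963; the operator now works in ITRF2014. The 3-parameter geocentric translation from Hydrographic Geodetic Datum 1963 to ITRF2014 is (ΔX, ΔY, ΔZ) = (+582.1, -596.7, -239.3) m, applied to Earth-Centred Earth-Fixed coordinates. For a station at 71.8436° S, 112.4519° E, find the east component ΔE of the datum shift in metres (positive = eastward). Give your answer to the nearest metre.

At φ = -71.8436°, λ = 112.4519°: sin φ = -0.950209, cos φ = 0.311612, sin λ = 0.924200, cos λ = -0.381908.
ΔE = −sin λ·ΔX + cos λ·ΔY = −(0.924200)·(582.1) + (-0.381908)·(-596.7) = -310.09 m.

ΔE = -310 m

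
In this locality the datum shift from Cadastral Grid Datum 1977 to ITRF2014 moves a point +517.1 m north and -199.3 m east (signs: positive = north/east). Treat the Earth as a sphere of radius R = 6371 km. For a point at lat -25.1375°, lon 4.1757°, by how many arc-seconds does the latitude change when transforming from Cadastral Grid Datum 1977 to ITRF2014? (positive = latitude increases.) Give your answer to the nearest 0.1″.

Δφ = 16.7″

On a sphere of radius R, 1 rad of latitude = R, so Δφ = ΔN / R = 517.1 / 6371000 = 8.1165e-05 rad = 16.741″.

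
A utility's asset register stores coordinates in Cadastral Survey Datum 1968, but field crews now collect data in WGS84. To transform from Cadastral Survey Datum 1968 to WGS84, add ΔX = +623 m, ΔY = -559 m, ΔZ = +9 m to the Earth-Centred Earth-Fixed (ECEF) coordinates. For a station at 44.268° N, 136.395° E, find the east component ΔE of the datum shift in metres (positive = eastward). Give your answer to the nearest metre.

At φ = 44.268°, λ = 136.395°: sin φ = 0.698015, cos φ = 0.716083, sin λ = 0.689683, cos λ = -0.724112.
ΔE = −sin λ·ΔX + cos λ·ΔY = −(0.689683)·(623) + (-0.724112)·(-559) = -24.89 m.

ΔE = -25 m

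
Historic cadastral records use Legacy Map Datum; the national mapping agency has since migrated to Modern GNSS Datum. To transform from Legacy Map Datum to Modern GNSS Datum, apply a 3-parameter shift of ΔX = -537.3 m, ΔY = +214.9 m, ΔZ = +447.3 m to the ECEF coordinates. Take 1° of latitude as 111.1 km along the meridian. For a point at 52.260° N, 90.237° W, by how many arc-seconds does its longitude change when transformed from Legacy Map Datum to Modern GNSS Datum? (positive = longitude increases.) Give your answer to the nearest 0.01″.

sin φ = 0.790796, cos φ = 0.612079, sin λ = -0.999991, cos λ = -0.004136.
East component: ΔE = −sin λ·ΔX + cos λ·ΔY = −(-0.999991)(-537.3) + (-0.004136)(214.9) = -538.18 m.
1° of latitude spans 111100 m; at latitude φ, 1° of longitude spans that × cos φ = 68002.0 m, so Δλ = -538.18 / 68002.0 × 3600 = -28.491″.

Δλ = -28.49″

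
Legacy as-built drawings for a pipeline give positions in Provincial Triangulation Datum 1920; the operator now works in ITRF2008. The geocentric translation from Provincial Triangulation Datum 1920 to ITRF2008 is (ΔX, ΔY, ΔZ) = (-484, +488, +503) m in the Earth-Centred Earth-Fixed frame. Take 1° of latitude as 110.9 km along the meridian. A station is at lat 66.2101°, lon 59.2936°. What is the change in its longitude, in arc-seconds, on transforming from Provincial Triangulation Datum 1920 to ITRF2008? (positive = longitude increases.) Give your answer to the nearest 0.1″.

Δλ = 53.5″

sin φ = 0.915031, cos φ = 0.403384, sin λ = 0.859795, cos λ = 0.510639.
East component: ΔE = −sin λ·ΔX + cos λ·ΔY = −(0.859795)(-484) + (0.510639)(488) = 665.33 m.
1° of latitude spans 110900 m; at latitude φ, 1° of longitude spans that × cos φ = 44735.3 m, so Δλ = 665.33 / 44735.3 × 3600 = 53.542″.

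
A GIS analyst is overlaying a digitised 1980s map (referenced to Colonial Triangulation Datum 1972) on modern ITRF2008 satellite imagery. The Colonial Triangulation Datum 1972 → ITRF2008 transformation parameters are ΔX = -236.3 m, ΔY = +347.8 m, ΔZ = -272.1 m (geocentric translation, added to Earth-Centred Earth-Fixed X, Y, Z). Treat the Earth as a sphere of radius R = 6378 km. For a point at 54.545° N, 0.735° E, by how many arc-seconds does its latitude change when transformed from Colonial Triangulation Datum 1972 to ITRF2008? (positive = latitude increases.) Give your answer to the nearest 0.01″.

sin φ = 0.814571, cos φ = 0.580063, sin λ = 0.012828, cos λ = 0.999918.
North component: ΔN = −sin φ cos λ·ΔX − sin φ sin λ·ΔY + cos φ·ΔZ = −(0.814571)(0.999918)(-236.3) − (0.814571)(0.012828)(347.8) + (0.580063)(-272.1) = 31.00 m.
1° of latitude spans πR/180 = 111317 m, so Δφ = 31.00 / 111317 × 3600 = 1.002″.

Δφ = 1.00″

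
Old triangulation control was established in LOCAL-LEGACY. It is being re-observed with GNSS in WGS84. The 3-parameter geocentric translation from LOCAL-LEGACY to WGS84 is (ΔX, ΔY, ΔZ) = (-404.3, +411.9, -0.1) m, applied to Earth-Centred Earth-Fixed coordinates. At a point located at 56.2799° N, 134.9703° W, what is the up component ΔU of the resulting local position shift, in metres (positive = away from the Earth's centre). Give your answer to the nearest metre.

ΔU = -3 m

At φ = 56.2799°, λ = -134.9703°: sin φ = 0.831759, cos φ = 0.555136, sin λ = -0.707473, cos λ = -0.706740.
ΔU = cos φ cos λ·ΔX + cos φ sin λ·ΔY + sin φ·ΔZ = (0.555136)(-0.706740)(-404.3) + (0.555136)(-0.707473)(411.9) + (0.831759)(-0.1) = -3.23 m.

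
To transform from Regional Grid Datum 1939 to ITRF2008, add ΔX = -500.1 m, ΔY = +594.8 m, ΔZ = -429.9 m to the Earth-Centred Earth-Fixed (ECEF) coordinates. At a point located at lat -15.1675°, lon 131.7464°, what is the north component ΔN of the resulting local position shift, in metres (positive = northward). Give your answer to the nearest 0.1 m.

The local north axis is (−sin φ cos λ, −sin φ sin λ, cos φ), giving ΔN = 87.123 + 116.111 − 414.924 = -211.69 m.

ΔN = -211.7 m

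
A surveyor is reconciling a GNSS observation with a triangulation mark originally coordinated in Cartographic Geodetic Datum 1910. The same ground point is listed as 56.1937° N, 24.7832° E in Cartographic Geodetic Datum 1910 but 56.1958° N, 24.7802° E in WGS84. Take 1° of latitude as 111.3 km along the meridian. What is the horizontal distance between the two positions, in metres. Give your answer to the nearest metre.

299 m

Δφ = 56.1958° − 56.1937° = +0.0021°; Δλ = 24.7802° − 24.7832° = -0.0030°.
ΔN = Δφ × 111300 = 233.7 m; ΔE = Δλ × 111300 × cos(56.1937°) = -0.0030 × 111300 × 0.556387 = -185.8 m.
Distance = √(ΔE² + ΔN²) = √((-185.8)² + 233.7²) = 298.6 m.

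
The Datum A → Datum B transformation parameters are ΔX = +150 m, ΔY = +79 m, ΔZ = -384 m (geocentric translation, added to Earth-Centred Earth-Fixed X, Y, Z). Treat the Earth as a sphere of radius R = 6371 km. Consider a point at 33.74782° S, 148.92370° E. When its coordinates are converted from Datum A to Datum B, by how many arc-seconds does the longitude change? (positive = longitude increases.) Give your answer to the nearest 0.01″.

sin φ = -0.555539, cos φ = 0.831491, sin λ = 0.516179, cos λ = -0.856481.
East component: ΔE = −sin λ·ΔX + cos λ·ΔY = −(0.516179)(150) + (-0.856481)(79) = -145.09 m.
1° of latitude spans πR/180 = 111195 m; at latitude φ, 1° of longitude spans that × cos φ = 92457.6 m, so Δλ = -145.09 / 92457.6 × 3600 = -5.649″.

Δλ = -5.65″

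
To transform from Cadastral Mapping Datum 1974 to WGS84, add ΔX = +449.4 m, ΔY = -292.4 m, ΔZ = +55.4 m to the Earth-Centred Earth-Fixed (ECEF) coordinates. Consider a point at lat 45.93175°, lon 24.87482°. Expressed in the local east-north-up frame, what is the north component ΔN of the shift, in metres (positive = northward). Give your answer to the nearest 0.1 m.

The local north axis is (−sin φ cos λ, −sin φ sin λ, cos φ), giving ΔN = -292.944 + 88.373 + 38.532 = -166.04 m.

ΔN = -166.0 m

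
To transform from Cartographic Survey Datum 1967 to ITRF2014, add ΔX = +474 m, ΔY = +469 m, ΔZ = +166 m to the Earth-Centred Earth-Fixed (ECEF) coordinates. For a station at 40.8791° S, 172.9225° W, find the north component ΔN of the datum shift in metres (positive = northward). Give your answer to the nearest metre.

At φ = -40.8791°, λ = -172.9225°: sin φ = -0.654465, cos φ = 0.756092, sin λ = -0.123212, cos λ = -0.992380.
ΔN = −sin φ cos λ·ΔX − sin φ sin λ·ΔY + cos φ·ΔZ = −(-0.654465)(-0.992380)(474) − (-0.654465)(-0.123212)(469) + (0.756092)(166) = -220.16 m.

ΔN = -220 m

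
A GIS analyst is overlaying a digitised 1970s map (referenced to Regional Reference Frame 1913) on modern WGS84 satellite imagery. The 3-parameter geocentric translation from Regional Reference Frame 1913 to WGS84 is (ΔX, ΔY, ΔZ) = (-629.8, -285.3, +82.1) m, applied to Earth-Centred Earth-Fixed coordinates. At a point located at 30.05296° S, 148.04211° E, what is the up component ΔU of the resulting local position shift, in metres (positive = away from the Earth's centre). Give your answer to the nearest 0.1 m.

At φ = -30.05296°, λ = 148.04211°: sin φ = -0.500800, cos φ = 0.865563, sin λ = 0.529296, cos λ = -0.848437.
ΔU = cos φ cos λ·ΔX + cos φ sin λ·ΔY + sin φ·ΔZ = (0.865563)(-0.848437)(-629.8) + (0.865563)(0.529296)(-285.3) + (-0.500800)(82.1) = 290.69 m.

ΔU = 290.7 m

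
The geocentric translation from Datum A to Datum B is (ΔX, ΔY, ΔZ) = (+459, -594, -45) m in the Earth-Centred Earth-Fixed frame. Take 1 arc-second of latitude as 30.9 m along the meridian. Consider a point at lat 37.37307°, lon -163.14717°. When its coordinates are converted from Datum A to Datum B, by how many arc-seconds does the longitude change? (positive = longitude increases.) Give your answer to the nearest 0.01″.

Δλ = 28.57″

sin φ = 0.607002, cos φ = 0.794700, sin λ = -0.289914, cos λ = -0.957053.
East component: ΔE = −sin λ·ΔX + cos λ·ΔY = −(-0.289914)(459) + (-0.957053)(-594) = 701.56 m.
1° of latitude spans 3600 × 30.90 = 111240 m; at latitude φ, 1° of longitude spans that × cos φ = 88402.4 m, so Δλ = 701.56 / 88402.4 × 3600 = 28.570″.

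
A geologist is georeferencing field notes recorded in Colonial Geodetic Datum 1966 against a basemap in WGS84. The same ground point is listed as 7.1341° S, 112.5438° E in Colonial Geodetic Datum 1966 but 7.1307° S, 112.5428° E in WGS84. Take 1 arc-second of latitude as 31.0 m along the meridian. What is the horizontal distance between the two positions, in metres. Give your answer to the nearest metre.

Δφ = -7.1307° − -7.1341° = +0.0034°; Δλ = 112.5428° − 112.5438° = -0.0010°.
1° of latitude = 3600 × 31.00 = 111600 m.
ΔN = Δφ × 111600 = 379.4 m; ΔE = Δλ × 111600 × cos(-7.1341°) = -0.0010 × 111600 × 0.992258 = -110.7 m.
Distance = √(ΔE² + ΔN²) = √((-110.7)² + 379.4²) = 395.3 m.

395 m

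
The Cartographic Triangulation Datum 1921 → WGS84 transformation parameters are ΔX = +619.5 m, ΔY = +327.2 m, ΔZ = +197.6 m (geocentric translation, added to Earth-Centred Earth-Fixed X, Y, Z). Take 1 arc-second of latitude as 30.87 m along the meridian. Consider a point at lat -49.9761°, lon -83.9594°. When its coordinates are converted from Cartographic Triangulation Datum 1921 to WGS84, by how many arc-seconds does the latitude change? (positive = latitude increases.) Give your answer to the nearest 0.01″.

sin φ = -0.765776, cos φ = 0.643107, sin λ = -0.994448, cos λ = 0.105233.
North component: ΔN = −sin φ cos λ·ΔX − sin φ sin λ·ΔY + cos φ·ΔZ = −(-0.765776)(0.105233)(619.5) − (-0.765776)(-0.994448)(327.2) + (0.643107)(197.6) = -72.17 m.
1° of latitude spans 3600 × 30.87 = 111132 m, so Δφ = -72.17 / 111132 × 3600 = -2.338″.

Δφ = -2.34″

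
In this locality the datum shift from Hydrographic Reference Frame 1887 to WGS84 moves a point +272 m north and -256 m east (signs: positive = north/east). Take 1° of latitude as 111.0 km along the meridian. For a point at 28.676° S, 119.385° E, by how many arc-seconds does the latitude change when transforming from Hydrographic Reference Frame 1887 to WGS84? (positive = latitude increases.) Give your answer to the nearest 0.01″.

1° of latitude = 111.0 km, so Δφ = 272.0 / 111000 = 0.0024505° = 8.822″.

Δφ = 8.82″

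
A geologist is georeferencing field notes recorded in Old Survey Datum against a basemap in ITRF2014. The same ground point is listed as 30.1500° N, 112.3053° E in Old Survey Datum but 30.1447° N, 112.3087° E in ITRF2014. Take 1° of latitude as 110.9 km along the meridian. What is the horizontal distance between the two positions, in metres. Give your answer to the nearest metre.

672 m

Δφ = 30.1447° − 30.1500° = -0.0053°; Δλ = 112.3087° − 112.3053° = +0.0034°.
ΔN = Δφ × 110900 = -587.8 m; ΔE = Δλ × 110900 × cos(30.1500°) = +0.0034 × 110900 × 0.864713 = 326.0 m.
Distance = √(ΔE² + ΔN²) = √(326.0² + (-587.8)²) = 672.1 m.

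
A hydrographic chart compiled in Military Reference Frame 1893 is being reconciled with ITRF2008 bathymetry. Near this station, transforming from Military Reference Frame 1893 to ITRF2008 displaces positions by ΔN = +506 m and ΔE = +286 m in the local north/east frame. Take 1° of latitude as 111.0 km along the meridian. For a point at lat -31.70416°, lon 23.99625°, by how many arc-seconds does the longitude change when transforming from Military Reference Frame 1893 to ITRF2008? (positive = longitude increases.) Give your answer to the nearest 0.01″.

Δλ = 10.90″

At latitude -31.70416°, cos φ = 0.850773.
1° of longitude at this latitude = 111.0 × cos φ = 94.44 km, so Δλ = 286.0 / 94435.8 = 0.0030285° = 10.903″.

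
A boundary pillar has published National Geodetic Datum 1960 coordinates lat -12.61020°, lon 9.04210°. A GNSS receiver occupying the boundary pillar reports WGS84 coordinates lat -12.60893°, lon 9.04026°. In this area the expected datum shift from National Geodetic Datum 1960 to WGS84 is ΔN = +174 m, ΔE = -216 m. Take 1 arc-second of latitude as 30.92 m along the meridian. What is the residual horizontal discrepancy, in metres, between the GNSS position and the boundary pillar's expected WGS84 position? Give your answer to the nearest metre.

Observed coordinate differences: Δφ = +0.00127°, Δλ = -0.00184°.
Converting to metres (1° lat = 111312 m, cos φ = 0.975878): observed ΔN = 141.4 m, observed ΔE = -199.9 m.
Subtracting the expected shift leaves a residual of 141.4 − (174) = -32.6 m north and -199.9 − (-216) = 16.1 m east.
Residual distance = √((-32.6)² + 16.1²) = 36.4 m.

36 m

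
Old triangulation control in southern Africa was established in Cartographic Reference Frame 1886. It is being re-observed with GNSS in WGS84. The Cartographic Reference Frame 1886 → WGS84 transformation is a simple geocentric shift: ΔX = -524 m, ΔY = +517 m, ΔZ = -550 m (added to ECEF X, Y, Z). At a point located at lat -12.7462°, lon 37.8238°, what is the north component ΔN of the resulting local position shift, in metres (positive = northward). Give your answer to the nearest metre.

The local north axis is (−sin φ cos λ, −sin φ sin λ, cos φ), giving ΔN = -91.322 + 69.950 − 536.446 = -557.82 m.

ΔN = -558 m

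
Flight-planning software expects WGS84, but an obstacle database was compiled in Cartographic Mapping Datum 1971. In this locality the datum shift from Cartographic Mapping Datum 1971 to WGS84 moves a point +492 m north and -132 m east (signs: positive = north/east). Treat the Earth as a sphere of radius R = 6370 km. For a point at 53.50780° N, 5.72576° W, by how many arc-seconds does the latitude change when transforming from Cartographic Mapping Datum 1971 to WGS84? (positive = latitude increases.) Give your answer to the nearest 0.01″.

Δφ = 15.93″

On a sphere of radius R, 1 rad of latitude = R, so Δφ = ΔN / R = 492.0 / 6370000 = 7.7237e-05 rad = 15.931″.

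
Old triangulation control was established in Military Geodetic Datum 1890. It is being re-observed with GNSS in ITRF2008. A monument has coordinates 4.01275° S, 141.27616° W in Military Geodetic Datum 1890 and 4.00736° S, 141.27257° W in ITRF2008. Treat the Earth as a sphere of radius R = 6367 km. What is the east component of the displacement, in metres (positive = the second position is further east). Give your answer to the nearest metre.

ΔE = 398 m

Δφ = -4.00736° − -4.01275° = +0.00539°; Δλ = -141.27257° − -141.27616° = +0.00359°.
1° along a meridian = πR/180 = 111125 m.
ΔN = Δφ × 111125 = 599.0 m; ΔE = Δλ × 111125 × cos(-4.01275°) = +0.00359 × 111125 × 0.997549 = 398.0 m.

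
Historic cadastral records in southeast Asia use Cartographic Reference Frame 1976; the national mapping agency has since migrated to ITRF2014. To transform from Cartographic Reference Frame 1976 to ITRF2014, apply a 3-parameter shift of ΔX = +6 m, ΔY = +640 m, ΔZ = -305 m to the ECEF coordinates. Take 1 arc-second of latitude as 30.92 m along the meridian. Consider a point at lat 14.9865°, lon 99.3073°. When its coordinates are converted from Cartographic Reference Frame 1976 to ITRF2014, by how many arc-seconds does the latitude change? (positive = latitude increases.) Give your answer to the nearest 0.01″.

sin φ = 0.258591, cos φ = 0.965987, sin λ = 0.986835, cos λ = -0.161730.
North component: ΔN = −sin φ cos λ·ΔX − sin φ sin λ·ΔY + cos φ·ΔZ = −(0.258591)(-0.161730)(6) − (0.258591)(0.986835)(640) + (0.965987)(-305) = -457.69 m.
1° of latitude spans 3600 × 30.92 = 111312 m, so Δφ = -457.69 / 111312 × 3600 = -14.803″.

Δφ = -14.80″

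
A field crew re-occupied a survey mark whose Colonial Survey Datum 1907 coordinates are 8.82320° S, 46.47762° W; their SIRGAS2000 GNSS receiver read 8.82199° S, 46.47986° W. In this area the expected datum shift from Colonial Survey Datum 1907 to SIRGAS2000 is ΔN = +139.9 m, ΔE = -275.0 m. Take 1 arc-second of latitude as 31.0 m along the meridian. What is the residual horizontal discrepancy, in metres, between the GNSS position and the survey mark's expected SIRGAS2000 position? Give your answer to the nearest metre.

Observed coordinate differences: Δφ = +0.00121°, Δλ = -0.00224°.
Converting to metres (1° lat = 111600 m, cos φ = 0.988166): observed ΔN = 135.0 m, observed ΔE = -247.0 m.
Subtracting the expected shift leaves a residual of 135.0 − (139.9) = -4.9 m north and -247.0 − (-275.0) = 28.0 m east.
Residual distance = √((-4.9)² + 28.0²) = 28.4 m.

28 m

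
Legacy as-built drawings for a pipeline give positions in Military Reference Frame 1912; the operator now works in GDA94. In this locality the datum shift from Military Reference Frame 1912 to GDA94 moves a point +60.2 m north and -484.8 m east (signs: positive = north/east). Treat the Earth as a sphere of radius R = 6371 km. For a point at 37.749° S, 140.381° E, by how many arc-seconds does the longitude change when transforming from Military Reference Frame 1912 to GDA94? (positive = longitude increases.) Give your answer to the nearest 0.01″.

Δλ = -19.85″

At latitude -37.749°, cos φ = 0.790700.
One radian of longitude at latitude φ spans R cos φ, so Δλ = ΔE / (R cos φ) = -484.8 / (6371000 × 0.790700) = -9.6237e-05 rad = -19.850″.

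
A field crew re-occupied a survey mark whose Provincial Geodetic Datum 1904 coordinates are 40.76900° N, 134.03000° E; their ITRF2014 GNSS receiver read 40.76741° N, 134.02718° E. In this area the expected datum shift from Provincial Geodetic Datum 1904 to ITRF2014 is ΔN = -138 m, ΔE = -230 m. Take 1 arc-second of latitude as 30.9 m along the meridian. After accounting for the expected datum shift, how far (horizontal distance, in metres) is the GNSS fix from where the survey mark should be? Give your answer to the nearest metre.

Observed coordinate differences: Δφ = -0.00159°, Δλ = -0.00282°.
Converting to metres (1° lat = 111240 m, cos φ = 0.757348): observed ΔN = -176.9 m, observed ΔE = -237.6 m.
Subtracting the expected shift leaves a residual of -176.9 − (-138) = -38.9 m north and -237.6 − (-230) = -7.6 m east.
Residual distance = √((-38.9)² + (-7.6)²) = 39.6 m.

40 m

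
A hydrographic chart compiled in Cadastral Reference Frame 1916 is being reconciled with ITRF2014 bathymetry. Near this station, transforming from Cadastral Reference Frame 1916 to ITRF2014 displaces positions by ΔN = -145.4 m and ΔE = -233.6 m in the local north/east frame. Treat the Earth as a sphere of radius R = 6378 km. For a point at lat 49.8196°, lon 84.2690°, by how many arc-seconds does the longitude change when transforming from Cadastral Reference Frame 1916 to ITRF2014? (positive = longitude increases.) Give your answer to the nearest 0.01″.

Δλ = -11.71″

At latitude 49.8196°, cos φ = 0.645196.
One radian of longitude at latitude φ spans R cos φ, so Δλ = ΔE / (R cos φ) = -233.6 / (6378000 × 0.645196) = -5.6767e-05 rad = -11.709″.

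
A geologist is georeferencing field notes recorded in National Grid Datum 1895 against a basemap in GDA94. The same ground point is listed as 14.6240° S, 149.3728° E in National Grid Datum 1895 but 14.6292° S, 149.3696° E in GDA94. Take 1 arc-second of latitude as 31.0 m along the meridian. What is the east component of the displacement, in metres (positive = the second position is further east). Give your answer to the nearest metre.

ΔE = -346 m

Δφ = -14.6292° − -14.6240° = -0.0052°; Δλ = 149.3696° − 149.3728° = -0.0032°.
1° of latitude = 3600 × 31.00 = 111600 m.
ΔN = Δφ × 111600 = -580.3 m; ΔE = Δλ × 111600 × cos(-14.6240°) = -0.0032 × 111600 × 0.967603 = -345.6 m.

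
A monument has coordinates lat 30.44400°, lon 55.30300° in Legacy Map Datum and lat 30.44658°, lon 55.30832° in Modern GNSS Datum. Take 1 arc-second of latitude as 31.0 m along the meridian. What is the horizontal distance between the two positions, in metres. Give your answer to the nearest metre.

Δφ = 30.44658° − 30.44400° = +0.00258°; Δλ = 55.30832° − 55.30300° = +0.00532°.
1° of latitude = 3600 × 31.00 = 111600 m.
ΔN = Δφ × 111600 = 287.9 m; ΔE = Δλ × 111600 × cos(30.44400°) = +0.00532 × 111600 × 0.862125 = 511.9 m.
Distance = √(ΔE² + ΔN²) = √(511.9² + 287.9²) = 587.3 m.

587 m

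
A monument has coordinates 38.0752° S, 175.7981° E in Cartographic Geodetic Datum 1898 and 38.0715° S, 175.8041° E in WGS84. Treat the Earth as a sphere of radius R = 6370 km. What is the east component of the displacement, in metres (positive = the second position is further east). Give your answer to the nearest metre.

Δφ = -38.0715° − -38.0752° = +0.0037°; Δλ = 175.8041° − 175.7981° = +0.0060°.
1° along a meridian = πR/180 = 111177 m.
ΔN = Δφ × 111177 = 411.4 m; ΔE = Δλ × 111177 × cos(-38.0752°) = +0.0060 × 111177 × 0.787202 = 525.1 m.

ΔE = 525 m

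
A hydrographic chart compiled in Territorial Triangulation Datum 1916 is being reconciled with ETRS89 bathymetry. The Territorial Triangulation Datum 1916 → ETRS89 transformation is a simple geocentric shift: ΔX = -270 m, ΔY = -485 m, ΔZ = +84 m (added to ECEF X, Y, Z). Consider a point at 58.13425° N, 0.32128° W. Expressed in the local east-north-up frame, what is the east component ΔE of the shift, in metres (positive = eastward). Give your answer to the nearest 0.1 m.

ΔE = -486.5 m

At φ = 58.13425°, λ = -0.32128°: sin φ = 0.849287, cos φ = 0.527931, sin λ = -0.005607, cos λ = 0.999984.
ΔE = −sin λ·ΔX + cos λ·ΔY = −(-0.005607)·(-270) + (0.999984)·(-485) = -486.51 m.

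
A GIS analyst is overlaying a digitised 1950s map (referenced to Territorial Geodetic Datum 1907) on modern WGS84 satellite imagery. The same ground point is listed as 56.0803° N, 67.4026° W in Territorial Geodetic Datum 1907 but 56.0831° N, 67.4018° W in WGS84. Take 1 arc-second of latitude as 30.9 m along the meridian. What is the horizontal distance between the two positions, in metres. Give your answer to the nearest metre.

Δφ = 56.0831° − 56.0803° = +0.0028°; Δλ = -67.4018° − -67.4026° = +0.0008°.
1° of latitude = 3600 × 30.90 = 111240 m.
ΔN = Δφ × 111240 = 311.5 m; ΔE = Δλ × 111240 × cos(56.0803°) = +0.0008 × 111240 × 0.558030 = 49.7 m.
Distance = √(ΔE² + ΔN²) = √(49.7² + 311.5²) = 315.4 m.

315 m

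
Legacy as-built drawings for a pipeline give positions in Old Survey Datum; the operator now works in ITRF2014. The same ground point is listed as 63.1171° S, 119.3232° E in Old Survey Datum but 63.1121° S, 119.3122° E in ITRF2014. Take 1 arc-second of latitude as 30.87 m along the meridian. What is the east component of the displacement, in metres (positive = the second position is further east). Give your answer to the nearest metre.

ΔE = -553 m

Δφ = -63.1121° − -63.1171° = +0.0050°; Δλ = 119.3122° − 119.3232° = -0.0110°.
1° of latitude = 3600 × 30.87 = 111132 m.
ΔN = Δφ × 111132 = 555.7 m; ΔE = Δλ × 111132 × cos(-63.1171°) = -0.0110 × 111132 × 0.452169 = -552.8 m.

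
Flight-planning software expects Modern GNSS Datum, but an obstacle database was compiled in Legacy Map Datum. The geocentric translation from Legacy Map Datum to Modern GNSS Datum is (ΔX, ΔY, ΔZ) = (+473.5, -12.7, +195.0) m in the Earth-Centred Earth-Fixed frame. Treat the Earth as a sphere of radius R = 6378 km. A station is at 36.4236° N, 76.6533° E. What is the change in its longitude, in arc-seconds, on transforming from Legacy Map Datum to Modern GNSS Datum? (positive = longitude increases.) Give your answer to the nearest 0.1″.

Δλ = -18.6″

sin φ = 0.593750, cos φ = 0.804649, sin λ = 0.972991, cos λ = 0.230843.
East component: ΔE = −sin λ·ΔX + cos λ·ΔY = −(0.972991)(473.5) + (0.230843)(-12.7) = -463.64 m.
1° of latitude spans πR/180 = 111317 m; at latitude φ, 1° of longitude spans that × cos φ = 89571.2 m, so Δλ = -463.64 / 89571.2 × 3600 = -18.634″.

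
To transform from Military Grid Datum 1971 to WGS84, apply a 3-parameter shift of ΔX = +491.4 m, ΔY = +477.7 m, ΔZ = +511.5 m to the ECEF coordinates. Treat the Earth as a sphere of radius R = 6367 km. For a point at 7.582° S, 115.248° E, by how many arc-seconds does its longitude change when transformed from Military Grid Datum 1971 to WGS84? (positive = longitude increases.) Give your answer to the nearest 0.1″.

Δλ = -21.2″

sin φ = -0.131945, cos φ = 0.991257, sin λ = 0.904470, cos λ = -0.426537.
East component: ΔE = −sin λ·ΔX + cos λ·ΔY = −(0.904470)(491.4) + (-0.426537)(477.7) = -648.21 m.
1° of latitude spans πR/180 = 111125 m; at latitude φ, 1° of longitude spans that × cos φ = 110153.6 m, so Δλ = -648.21 / 110153.6 × 3600 = -21.185″.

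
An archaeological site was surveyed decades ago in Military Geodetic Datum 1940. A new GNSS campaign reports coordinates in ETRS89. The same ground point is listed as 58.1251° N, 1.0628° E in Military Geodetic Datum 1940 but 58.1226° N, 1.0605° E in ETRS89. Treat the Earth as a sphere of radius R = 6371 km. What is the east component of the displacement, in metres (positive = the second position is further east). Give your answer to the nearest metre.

ΔE = -135 m

Δφ = 58.1226° − 58.1251° = -0.0025°; Δλ = 1.0605° − 1.0628° = -0.0023°.
1° along a meridian = πR/180 = 111195 m.
ΔN = Δφ × 111195 = -278.0 m; ΔE = Δλ × 111195 × cos(58.1251°) = -0.0023 × 111195 × 0.528066 = -135.1 m.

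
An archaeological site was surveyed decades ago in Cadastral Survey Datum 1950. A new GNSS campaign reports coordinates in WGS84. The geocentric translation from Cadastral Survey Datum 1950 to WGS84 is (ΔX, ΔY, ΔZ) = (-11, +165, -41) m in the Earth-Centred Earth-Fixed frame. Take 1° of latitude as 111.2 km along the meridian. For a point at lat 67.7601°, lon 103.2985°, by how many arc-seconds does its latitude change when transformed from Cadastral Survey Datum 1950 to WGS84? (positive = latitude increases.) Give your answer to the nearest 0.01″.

Δφ = -5.39″

sin φ = 0.925607, cos φ = 0.378485, sin λ = 0.973185, cos λ = -0.230024.
North component: ΔN = −sin φ cos λ·ΔX − sin φ sin λ·ΔY + cos φ·ΔZ = −(0.925607)(-0.230024)(-11) − (0.925607)(0.973185)(165) + (0.378485)(-41) = -166.49 m.
1° of latitude spans 111200 m, so Δφ = -166.49 / 111200 × 3600 = -5.390″.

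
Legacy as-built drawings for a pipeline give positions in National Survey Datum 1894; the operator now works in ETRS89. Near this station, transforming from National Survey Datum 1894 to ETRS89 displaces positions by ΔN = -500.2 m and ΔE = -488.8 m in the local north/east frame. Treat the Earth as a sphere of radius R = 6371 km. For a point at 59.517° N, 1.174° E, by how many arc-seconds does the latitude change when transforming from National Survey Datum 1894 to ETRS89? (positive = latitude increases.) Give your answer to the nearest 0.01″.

On a sphere of radius R, 1 rad of latitude = R, so Δφ = ΔN / R = -500.2 / 6371000 = -7.8512e-05 rad = -16.194″.

Δφ = -16.19″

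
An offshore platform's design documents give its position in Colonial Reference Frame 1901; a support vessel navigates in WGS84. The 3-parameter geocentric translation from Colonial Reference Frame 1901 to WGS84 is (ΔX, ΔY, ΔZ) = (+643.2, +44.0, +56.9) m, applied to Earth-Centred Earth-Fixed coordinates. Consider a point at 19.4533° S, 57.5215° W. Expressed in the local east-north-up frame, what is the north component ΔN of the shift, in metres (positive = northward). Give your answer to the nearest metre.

ΔN = 156 m

At φ = -19.4533°, λ = -57.5215°: sin φ = -0.333038, cos φ = 0.942913, sin λ = -0.843593, cos λ = 0.536983.
ΔN = −sin φ cos λ·ΔX − sin φ sin λ·ΔY + cos φ·ΔZ = −(-0.333038)(0.536983)(643.2) − (-0.333038)(-0.843593)(44.0) + (0.942913)(56.9) = 156.32 m.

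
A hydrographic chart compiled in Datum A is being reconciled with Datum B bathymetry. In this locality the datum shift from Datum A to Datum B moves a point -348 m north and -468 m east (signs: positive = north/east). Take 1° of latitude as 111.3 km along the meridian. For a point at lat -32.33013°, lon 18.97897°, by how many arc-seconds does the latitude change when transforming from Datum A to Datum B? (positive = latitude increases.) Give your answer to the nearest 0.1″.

Δφ = -11.3″

1° of latitude = 111.3 km, so Δφ = -348.0 / 111300 = -0.0031267° = -11.256″.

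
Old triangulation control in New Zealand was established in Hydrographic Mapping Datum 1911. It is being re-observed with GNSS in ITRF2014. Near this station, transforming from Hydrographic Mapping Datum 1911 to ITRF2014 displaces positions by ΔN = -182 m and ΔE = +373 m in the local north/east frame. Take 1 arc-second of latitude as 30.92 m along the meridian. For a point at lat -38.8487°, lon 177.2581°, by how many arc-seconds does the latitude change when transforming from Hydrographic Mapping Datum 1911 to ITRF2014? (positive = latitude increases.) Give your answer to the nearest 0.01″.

1″ of latitude = 30.92 m, so Δφ = -182.0 / 30.92 = -5.886″.

Δφ = -5.89″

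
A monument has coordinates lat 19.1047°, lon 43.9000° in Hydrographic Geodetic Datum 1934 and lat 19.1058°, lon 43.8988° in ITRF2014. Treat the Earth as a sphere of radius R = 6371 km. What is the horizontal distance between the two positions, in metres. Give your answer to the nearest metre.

Δφ = 19.1058° − 19.1047° = +0.0011°; Δλ = 43.8988° − 43.9000° = -0.0012°.
1° along a meridian = πR/180 = 111195 m.
ΔN = Δφ × 111195 = 122.3 m; ΔE = Δλ × 111195 × cos(19.1047°) = -0.0012 × 111195 × 0.944922 = -126.1 m.
Distance = √(ΔE² + ΔN²) = √((-126.1)² + 122.3²) = 175.7 m.

176 m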